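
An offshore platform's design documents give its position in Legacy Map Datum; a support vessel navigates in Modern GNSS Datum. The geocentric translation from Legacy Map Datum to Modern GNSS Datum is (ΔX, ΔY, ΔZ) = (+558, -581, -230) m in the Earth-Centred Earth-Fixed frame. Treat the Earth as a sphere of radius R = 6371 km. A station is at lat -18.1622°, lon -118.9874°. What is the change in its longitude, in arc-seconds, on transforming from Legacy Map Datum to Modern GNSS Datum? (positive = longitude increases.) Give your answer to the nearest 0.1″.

sin φ = -0.311708, cos φ = 0.950178, sin λ = -0.874726, cos λ = -0.484617.
East component: ΔE = −sin λ·ΔX + cos λ·ΔY = −(-0.874726)(558) + (-0.484617)(-581) = 769.66 m.
1° of latitude spans πR/180 = 111195 m; at latitude φ, 1° of longitude spans that × cos φ = 105655.0 m, so Δλ = 769.66 / 105655.0 × 3600 = 26.225″.

Δλ = 26.2″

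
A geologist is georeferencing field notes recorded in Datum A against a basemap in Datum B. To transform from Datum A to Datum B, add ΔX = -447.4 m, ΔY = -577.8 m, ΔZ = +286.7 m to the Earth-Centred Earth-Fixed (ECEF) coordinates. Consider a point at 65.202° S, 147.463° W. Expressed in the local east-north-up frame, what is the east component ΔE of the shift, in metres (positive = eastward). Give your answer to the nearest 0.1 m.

At φ = -65.202°, λ = -147.463°: sin φ = -0.907792, cos φ = 0.419420, sin λ = -0.537844, cos λ = -0.843044.
ΔE = −sin λ·ΔX + cos λ·ΔY = −(-0.537844)·(-447.4) + (-0.843044)·(-577.8) = 246.48 m.

ΔE = 246.5 m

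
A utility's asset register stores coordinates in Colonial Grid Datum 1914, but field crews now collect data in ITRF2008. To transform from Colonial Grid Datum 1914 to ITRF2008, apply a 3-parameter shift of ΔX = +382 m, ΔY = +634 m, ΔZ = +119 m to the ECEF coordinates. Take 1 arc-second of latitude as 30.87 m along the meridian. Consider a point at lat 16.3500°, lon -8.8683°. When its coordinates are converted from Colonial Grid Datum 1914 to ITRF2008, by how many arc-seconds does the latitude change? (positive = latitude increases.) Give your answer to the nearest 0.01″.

Δφ = 1.15″

sin φ = 0.281504, cos φ = 0.959560, sin λ = -0.154164, cos λ = 0.988045.
North component: ΔN = −sin φ cos λ·ΔX − sin φ sin λ·ΔY + cos φ·ΔZ = −(0.281504)(0.988045)(382) − (0.281504)(-0.154164)(634) + (0.959560)(119) = 35.45 m.
1° of latitude spans 3600 × 30.87 = 111132 m, so Δφ = 35.45 / 111132 × 3600 = 1.148″.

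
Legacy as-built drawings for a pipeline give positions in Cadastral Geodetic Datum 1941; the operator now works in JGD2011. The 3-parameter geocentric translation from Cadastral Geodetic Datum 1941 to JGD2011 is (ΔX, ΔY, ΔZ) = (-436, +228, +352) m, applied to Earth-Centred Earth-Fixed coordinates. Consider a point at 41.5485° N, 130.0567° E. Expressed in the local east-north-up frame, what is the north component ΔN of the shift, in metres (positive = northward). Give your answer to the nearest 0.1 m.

ΔN = -38.4 m

At φ = 41.5485°, λ = 130.0567°: sin φ = 0.663254, cos φ = 0.748395, sin λ = 0.765408, cos λ = -0.643545.
ΔN = −sin φ cos λ·ΔX − sin φ sin λ·ΔY + cos φ·ΔZ = −(0.663254)(-0.643545)(-436) − (0.663254)(0.765408)(228) + (0.748395)(352) = -38.41 m.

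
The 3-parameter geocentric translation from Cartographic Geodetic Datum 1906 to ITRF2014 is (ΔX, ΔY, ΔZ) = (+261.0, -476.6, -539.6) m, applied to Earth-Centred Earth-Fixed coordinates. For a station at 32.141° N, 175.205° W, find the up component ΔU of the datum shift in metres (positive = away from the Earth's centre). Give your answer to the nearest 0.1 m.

ΔU = -473.6 m

At φ = 32.141°, λ = -175.205°: sin φ = 0.532005, cos φ = 0.846741, sin λ = -0.083591, cos λ = -0.996500.
ΔU = cos φ cos λ·ΔX + cos φ sin λ·ΔY + sin φ·ΔZ = (0.846741)(-0.996500)(261.0) + (0.846741)(-0.083591)(-476.6) + (0.532005)(-539.6) = -473.56 m.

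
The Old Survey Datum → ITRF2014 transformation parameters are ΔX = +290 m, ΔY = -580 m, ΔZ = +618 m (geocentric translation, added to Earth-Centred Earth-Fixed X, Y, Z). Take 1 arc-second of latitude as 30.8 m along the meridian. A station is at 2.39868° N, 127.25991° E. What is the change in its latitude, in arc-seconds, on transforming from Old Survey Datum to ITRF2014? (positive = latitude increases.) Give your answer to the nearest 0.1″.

sin φ = 0.041853, cos φ = 0.999124, sin λ = 0.795897, cos λ = -0.605432.
North component: ΔN = −sin φ cos λ·ΔX − sin φ sin λ·ΔY + cos φ·ΔZ = −(0.041853)(-0.605432)(290) − (0.041853)(0.795897)(-580) + (0.999124)(618) = 644.13 m.
1° of latitude spans 3600 × 30.80 = 110880 m, so Δφ = 644.13 / 110880 × 3600 = 20.913″.

Δφ = 20.9″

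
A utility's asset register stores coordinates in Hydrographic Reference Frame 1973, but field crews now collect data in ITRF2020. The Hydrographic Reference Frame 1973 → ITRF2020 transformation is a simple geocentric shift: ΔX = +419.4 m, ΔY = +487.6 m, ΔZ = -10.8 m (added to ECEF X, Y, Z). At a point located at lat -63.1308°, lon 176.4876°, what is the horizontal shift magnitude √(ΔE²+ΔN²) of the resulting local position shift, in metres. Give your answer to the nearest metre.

The local east axis at (φ, λ) is (−sin λ, cos λ, 0), so ΔE = −sin(176.4876°)·419.4 + cos(176.4876°)·487.6 = -512.38 m.
The local north axis is (−sin φ cos λ, −sin φ sin λ, cos φ), giving ΔN = -373.419 + 26.648 − 4.881 = -351.65 m.
Horizontal magnitude = √(ΔE² + ΔN²) = √((-512.38)² + (-351.65)²) = 621.44 m.

621 m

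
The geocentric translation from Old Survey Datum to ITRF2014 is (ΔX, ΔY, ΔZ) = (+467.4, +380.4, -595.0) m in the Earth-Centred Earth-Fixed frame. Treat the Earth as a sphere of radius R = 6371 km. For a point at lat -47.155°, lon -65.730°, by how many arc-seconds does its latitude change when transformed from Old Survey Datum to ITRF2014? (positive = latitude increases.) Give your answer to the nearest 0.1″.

sin φ = -0.733196, cos φ = 0.680017, sin λ = -0.911619, cos λ = 0.411037.
North component: ΔN = −sin φ cos λ·ΔX − sin φ sin λ·ΔY + cos φ·ΔZ = −(-0.733196)(0.411037)(467.4) − (-0.733196)(-0.911619)(380.4) + (0.680017)(-595.0) = -518.01 m.
1° of latitude spans πR/180 = 111195 m, so Δφ = -518.01 / 111195 × 3600 = -16.771″.

Δφ = -16.8″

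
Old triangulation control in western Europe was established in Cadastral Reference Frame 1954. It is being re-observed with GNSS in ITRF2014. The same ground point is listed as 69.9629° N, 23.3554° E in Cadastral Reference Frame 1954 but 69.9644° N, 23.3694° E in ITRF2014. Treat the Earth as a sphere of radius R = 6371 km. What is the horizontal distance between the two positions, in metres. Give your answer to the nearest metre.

Δφ = 69.9644° − 69.9629° = +0.0015°; Δλ = 23.3694° − 23.3554° = +0.0140°.
1° along a meridian = πR/180 = 111195 m.
ΔN = Δφ × 111195 = 166.8 m; ΔE = Δλ × 111195 × cos(69.9629°) = +0.0140 × 111195 × 0.342629 = 533.4 m.
Distance = √(ΔE² + ΔN²) = √(533.4² + 166.8²) = 558.9 m.

559 m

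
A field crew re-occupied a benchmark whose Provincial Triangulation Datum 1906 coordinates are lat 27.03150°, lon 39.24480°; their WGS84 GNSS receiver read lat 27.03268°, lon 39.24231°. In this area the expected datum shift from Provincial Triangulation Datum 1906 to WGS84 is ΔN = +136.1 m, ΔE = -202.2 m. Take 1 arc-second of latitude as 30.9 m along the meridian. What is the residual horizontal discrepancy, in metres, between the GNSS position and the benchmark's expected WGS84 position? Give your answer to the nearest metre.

45 m

Observed coordinate differences: Δφ = +0.00118°, Δλ = -0.00249°.
Converting to metres (1° lat = 111240 m, cos φ = 0.890757): observed ΔN = 131.3 m, observed ΔE = -246.7 m.
Subtracting the expected shift leaves a residual of 131.3 − (136.1) = -4.8 m north and -246.7 − (-202.2) = -44.5 m east.
Residual distance = √((-4.8)² + (-44.5)²) = 44.8 m.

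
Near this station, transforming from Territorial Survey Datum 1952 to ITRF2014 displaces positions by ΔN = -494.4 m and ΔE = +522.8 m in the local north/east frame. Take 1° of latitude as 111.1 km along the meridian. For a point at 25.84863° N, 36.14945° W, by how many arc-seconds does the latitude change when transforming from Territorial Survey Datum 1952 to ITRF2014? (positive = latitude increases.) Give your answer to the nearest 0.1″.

1° of latitude = 111.1 km, so Δφ = -494.4 / 111100 = -0.0044500° = -16.020″.

Δφ = -16.0″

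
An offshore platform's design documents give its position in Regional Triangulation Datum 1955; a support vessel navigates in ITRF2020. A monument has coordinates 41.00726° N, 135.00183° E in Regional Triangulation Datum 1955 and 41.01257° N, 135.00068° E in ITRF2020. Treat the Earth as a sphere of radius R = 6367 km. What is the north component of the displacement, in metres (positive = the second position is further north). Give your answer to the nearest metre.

ΔN = 590 m

Δφ = 41.01257° − 41.00726° = +0.00531°; Δλ = 135.00068° − 135.00183° = -0.00115°.
1° along a meridian = πR/180 = 111125 m.
ΔN = Δφ × 111125 = 590.1 m; ΔE = Δλ × 111125 × cos(41.00726°) = -0.00115 × 111125 × 0.754626 = -96.4 m.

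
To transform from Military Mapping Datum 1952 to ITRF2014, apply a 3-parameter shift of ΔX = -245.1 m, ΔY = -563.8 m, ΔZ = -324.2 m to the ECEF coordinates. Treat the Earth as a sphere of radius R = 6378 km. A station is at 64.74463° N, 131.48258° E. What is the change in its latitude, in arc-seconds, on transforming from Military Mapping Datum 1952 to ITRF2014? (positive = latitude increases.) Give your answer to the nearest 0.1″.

Δφ = 3.1″

sin φ = 0.904415, cos φ = 0.426654, sin λ = 0.749157, cos λ = -0.662392.
North component: ΔN = −sin φ cos λ·ΔX − sin φ sin λ·ΔY + cos φ·ΔZ = −(0.904415)(-0.662392)(-245.1) − (0.904415)(0.749157)(-563.8) + (0.426654)(-324.2) = 96.85 m.
1° of latitude spans πR/180 = 111317 m, so Δφ = 96.85 / 111317 × 3600 = 3.132″.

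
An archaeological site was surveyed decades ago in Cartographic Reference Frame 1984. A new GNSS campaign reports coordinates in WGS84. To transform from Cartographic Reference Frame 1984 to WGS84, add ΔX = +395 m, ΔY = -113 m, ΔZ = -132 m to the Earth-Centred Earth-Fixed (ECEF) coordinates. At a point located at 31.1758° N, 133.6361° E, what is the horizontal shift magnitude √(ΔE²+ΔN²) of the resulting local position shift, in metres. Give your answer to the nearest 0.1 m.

219.5 m

At φ = 31.1758°, λ = 133.6361°: sin φ = 0.517666, cos φ = 0.855583, sin λ = 0.723737, cos λ = -0.690076.
ΔE = −sin λ·ΔX + cos λ·ΔY = −(0.723737)·(395) + (-0.690076)·(-113) = -207.90 m.
ΔN = −sin φ cos λ·ΔX − sin φ sin λ·ΔY + cos φ·ΔZ = −(0.517666)(-0.690076)(395) − (0.517666)(0.723737)(-113) + (0.855583)(-132) = 70.50 m.
Horizontal magnitude = √(ΔE² + ΔN²) = √((-207.90)² + 70.50²) = 219.53 m.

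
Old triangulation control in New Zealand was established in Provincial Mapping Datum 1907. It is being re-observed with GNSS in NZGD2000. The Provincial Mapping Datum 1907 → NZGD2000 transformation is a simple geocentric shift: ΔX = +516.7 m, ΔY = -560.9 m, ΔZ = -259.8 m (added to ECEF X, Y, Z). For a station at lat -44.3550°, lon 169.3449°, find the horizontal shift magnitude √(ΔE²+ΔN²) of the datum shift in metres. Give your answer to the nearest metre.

The local east axis at (φ, λ) is (−sin λ, cos λ, 0), so ΔE = −sin(169.3449°)·516.7 + cos(169.3449°)·(-560.9) = 455.69 m.
The local north axis is (−sin φ cos λ, −sin φ sin λ, cos φ), giving ΔN = -354.998 − 72.503 − 185.763 = -613.26 m.
Horizontal magnitude = √(ΔE² + ΔN²) = √(455.69² + (-613.26)²) = 764.03 m.

764 m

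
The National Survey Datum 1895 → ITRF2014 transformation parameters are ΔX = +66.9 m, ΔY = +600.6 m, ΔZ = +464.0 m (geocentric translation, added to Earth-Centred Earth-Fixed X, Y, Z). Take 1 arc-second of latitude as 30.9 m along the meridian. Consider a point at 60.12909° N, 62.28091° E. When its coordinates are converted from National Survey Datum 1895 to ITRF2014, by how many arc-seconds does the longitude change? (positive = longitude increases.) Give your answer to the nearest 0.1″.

Δλ = 14.3″

sin φ = 0.867150, cos φ = 0.498048, sin λ = 0.885239, cos λ = 0.465137.
East component: ΔE = −sin λ·ΔX + cos λ·ΔY = −(0.885239)(66.9) + (0.465137)(600.6) = 220.14 m.
1° of latitude spans 3600 × 30.90 = 111240 m; at latitude φ, 1° of longitude spans that × cos φ = 55402.8 m, so Δλ = 220.14 / 55402.8 × 3600 = 14.304″.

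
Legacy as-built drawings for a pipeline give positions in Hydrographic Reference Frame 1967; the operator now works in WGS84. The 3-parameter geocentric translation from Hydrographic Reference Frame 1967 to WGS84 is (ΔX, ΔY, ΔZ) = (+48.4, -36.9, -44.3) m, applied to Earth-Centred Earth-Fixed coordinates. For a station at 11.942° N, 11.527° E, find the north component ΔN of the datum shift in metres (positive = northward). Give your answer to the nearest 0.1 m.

At φ = 11.942°, λ = 11.527°: sin φ = 0.206921, cos φ = 0.978358, sin λ = 0.199830, cos λ = 0.979831.
ΔN = −sin φ cos λ·ΔX − sin φ sin λ·ΔY + cos φ·ΔZ = −(0.206921)(0.979831)(48.4) − (0.206921)(0.199830)(-36.9) + (0.978358)(-44.3) = -51.63 m.

ΔN = -51.6 m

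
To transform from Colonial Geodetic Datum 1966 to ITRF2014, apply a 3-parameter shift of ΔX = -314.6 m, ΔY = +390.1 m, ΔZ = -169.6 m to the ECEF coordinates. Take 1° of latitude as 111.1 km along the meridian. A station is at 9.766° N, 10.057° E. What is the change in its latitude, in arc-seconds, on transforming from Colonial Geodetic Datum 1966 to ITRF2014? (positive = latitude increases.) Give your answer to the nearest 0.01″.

sin φ = 0.169625, cos φ = 0.985509, sin λ = 0.174628, cos λ = 0.984635.
North component: ΔN = −sin φ cos λ·ΔX − sin φ sin λ·ΔY + cos φ·ΔZ = −(0.169625)(0.984635)(-314.6) − (0.169625)(0.174628)(390.1) + (0.985509)(-169.6) = -126.15 m.
1° of latitude spans 111100 m, so Δφ = -126.15 / 111100 × 3600 = -4.088″.

Δφ = -4.09″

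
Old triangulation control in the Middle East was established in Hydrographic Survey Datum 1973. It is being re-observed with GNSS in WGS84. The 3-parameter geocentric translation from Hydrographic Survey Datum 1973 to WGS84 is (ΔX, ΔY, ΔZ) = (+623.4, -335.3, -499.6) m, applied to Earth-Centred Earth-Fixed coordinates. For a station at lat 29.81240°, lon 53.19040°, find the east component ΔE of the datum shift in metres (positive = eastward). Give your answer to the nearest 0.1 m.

At φ = 29.81240°, λ = 53.19040°: sin φ = 0.497162, cos φ = 0.867658, sin λ = 0.800631, cos λ = 0.599158.
ΔE = −sin λ·ΔX + cos λ·ΔY = −(0.800631)·(623.4) + (0.599158)·(-335.3) = -700.01 m.

ΔE = -700.0 m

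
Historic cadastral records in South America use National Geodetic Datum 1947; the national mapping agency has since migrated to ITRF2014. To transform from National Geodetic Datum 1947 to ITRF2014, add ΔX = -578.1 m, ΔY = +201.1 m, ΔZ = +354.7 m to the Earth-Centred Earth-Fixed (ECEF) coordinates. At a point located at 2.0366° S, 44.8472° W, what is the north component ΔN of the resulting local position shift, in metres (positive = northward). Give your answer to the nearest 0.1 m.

The local north axis is (−sin φ cos λ, −sin φ sin λ, cos φ), giving ΔN = -14.566 − 5.040 + 354.476 = 334.87 m.

ΔN = 334.9 m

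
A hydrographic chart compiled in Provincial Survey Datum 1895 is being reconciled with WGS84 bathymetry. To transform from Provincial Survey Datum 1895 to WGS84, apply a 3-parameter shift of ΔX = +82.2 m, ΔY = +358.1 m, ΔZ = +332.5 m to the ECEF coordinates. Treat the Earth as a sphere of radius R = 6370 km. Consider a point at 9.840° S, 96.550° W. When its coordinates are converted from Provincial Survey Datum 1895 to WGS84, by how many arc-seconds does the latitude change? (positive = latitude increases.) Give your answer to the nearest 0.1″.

sin φ = -0.170897, cos φ = 0.985289, sin λ = -0.993473, cos λ = -0.114070.
North component: ΔN = −sin φ cos λ·ΔX − sin φ sin λ·ΔY + cos φ·ΔZ = −(-0.170897)(-0.114070)(82.2) − (-0.170897)(-0.993473)(358.1) + (0.985289)(332.5) = 265.21 m.
1° of latitude spans πR/180 = 111177 m, so Δφ = 265.21 / 111177 × 3600 = 8.588″.

Δφ = 8.6″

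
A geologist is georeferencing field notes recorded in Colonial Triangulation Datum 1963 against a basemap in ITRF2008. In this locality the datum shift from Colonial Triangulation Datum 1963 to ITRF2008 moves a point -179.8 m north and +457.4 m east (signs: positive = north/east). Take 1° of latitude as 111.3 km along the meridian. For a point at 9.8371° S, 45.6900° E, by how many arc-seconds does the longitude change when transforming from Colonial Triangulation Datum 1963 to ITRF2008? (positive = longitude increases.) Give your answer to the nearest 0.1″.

Δλ = 15.0″

At latitude -9.8371°, cos φ = 0.985297.
1° of longitude at this latitude = 111.3 × cos φ = 109.66 km, so Δλ = 457.4 / 109663.6 = 0.0041709° = 15.015″.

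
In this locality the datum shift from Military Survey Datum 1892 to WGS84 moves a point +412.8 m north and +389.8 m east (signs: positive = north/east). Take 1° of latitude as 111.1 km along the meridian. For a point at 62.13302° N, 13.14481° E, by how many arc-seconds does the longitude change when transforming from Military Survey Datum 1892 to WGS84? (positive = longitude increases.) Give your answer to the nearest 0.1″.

At latitude 62.13302°, cos φ = 0.467420.
1° of longitude at this latitude = 111.1 × cos φ = 51.93 km, so Δλ = 389.8 / 51930.4 = 0.0075062° = 27.022″.

Δλ = 27.0″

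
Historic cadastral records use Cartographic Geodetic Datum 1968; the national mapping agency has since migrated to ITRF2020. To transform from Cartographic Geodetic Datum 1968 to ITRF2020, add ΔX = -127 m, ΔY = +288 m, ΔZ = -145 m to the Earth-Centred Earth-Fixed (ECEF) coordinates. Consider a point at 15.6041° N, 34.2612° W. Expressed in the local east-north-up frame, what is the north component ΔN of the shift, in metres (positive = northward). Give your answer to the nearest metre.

At φ = 15.6041°, λ = -34.2612°: sin φ = 0.268989, cos φ = 0.963143, sin λ = -0.562966, cos λ = 0.826480.
ΔN = −sin φ cos λ·ΔX − sin φ sin λ·ΔY + cos φ·ΔZ = −(0.268989)(0.826480)(-127) − (0.268989)(-0.562966)(288) + (0.963143)(-145) = -67.81 m.

ΔN = -68 m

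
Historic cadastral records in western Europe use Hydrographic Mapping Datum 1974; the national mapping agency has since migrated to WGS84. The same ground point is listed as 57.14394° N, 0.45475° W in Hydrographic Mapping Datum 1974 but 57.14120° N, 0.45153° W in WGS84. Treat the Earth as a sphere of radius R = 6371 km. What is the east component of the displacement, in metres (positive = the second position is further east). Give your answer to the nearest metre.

Δφ = 57.14120° − 57.14394° = -0.00274°; Δλ = -0.45153° − -0.45475° = +0.00322°.
1° along a meridian = πR/180 = 111195 m.
ΔN = Δφ × 111195 = -304.7 m; ΔE = Δλ × 111195 × cos(57.14394°) = +0.00322 × 111195 × 0.542530 = 194.3 m.

ΔE = 194 m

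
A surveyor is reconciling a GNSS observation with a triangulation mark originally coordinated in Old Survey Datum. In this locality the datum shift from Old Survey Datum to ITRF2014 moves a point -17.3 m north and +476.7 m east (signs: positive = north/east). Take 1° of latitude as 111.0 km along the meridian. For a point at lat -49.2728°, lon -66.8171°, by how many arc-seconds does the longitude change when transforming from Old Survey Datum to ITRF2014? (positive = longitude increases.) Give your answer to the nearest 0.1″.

Δλ = 23.7″

At latitude -49.2728°, cos φ = 0.652458.
1° of longitude at this latitude = 111.0 × cos φ = 72.42 km, so Δλ = 476.7 / 72422.9 = 0.0065822° = 23.696″.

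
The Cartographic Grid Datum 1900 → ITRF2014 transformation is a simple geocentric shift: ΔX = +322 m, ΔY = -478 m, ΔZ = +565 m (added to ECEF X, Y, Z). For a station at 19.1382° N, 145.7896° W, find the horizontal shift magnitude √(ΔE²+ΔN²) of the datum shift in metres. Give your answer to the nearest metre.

785 m

At φ = 19.1382°, λ = -145.7896°: sin φ = 0.327848, cos φ = 0.944731, sin λ = -0.562233, cos λ = -0.826979.
ΔE = −sin λ·ΔX + cos λ·ΔY = −(-0.562233)·(322) + (-0.826979)·(-478) = 576.33 m.
ΔN = −sin φ cos λ·ΔX − sin φ sin λ·ΔY + cos φ·ΔZ = −(0.327848)(-0.826979)(322) − (0.327848)(-0.562233)(-478) + (0.944731)(565) = 532.97 m.
Horizontal magnitude = √(ΔE² + ΔN²) = √(576.33² + 532.97²) = 784.99 m.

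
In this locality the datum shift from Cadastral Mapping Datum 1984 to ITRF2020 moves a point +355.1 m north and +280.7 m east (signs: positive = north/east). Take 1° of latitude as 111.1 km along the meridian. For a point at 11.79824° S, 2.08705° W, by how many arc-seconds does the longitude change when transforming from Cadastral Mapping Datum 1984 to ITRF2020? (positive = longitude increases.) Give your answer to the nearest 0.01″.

Δλ = 9.29″

At latitude -11.79824°, cos φ = 0.978874.
1° of longitude at this latitude = 111.1 × cos φ = 108.75 km, so Δλ = 280.7 / 108752.9 = 0.0025811° = 9.292″.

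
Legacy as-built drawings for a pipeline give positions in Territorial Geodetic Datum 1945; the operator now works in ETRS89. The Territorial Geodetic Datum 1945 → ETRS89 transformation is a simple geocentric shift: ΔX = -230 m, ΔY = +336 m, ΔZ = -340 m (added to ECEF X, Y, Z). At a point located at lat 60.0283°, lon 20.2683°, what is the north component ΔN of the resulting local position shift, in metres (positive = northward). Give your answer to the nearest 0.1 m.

ΔN = -83.8 m

The local north axis is (−sin φ cos λ, −sin φ sin λ, cos φ), giving ΔN = 186.906 − 100.831 − 169.855 = -83.78 m.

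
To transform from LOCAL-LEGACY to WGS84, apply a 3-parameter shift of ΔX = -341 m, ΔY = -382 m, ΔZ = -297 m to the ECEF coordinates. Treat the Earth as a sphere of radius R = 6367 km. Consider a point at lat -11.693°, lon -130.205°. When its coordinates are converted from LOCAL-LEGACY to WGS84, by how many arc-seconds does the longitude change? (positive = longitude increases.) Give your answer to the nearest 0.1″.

Δλ = -0.5″

sin φ = -0.202668, cos φ = 0.979248, sin λ = -0.763740, cos λ = -0.645524.
East component: ΔE = −sin λ·ΔX + cos λ·ΔY = −(-0.763740)(-341) + (-0.645524)(-382) = -13.84 m.
1° of latitude spans πR/180 = 111125 m; at latitude φ, 1° of longitude spans that × cos φ = 108819.0 m, so Δλ = -13.84 / 108819.0 × 3600 = -0.458″.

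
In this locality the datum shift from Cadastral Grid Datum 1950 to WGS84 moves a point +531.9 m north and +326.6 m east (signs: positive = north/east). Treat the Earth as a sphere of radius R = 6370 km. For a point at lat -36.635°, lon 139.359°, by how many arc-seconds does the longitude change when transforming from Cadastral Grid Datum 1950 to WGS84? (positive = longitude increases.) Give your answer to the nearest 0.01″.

Δλ = 13.18″

At latitude -36.635°, cos φ = 0.802453.
One radian of longitude at latitude φ spans R cos φ, so Δλ = ΔE / (R cos φ) = 326.6 / (6370000 × 0.802453) = 6.3894e-05 rad = 13.179″.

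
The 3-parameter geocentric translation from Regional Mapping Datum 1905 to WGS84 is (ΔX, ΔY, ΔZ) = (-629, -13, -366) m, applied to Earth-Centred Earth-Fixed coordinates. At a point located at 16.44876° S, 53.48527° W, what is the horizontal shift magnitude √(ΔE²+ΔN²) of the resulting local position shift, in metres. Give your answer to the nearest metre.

685 m

The local east axis at (φ, λ) is (−sin λ, cos λ, 0), so ΔE = −sin(-53.48527°)·(-629) + cos(-53.48527°)·(-13) = -513.27 m.
The local north axis is (−sin φ cos λ, −sin φ sin λ, cos φ), giving ΔN = -105.978 + 2.958 − 351.021 = -454.04 m.
Horizontal magnitude = √(ΔE² + ΔN²) = √((-513.27)² + (-454.04)²) = 685.27 m.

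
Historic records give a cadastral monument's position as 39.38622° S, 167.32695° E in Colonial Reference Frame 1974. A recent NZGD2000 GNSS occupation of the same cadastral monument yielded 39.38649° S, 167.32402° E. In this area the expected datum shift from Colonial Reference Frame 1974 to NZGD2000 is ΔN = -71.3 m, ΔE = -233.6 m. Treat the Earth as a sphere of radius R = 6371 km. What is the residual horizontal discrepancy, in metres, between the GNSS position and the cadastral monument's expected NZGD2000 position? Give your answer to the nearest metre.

Observed coordinate differences: Δφ = -0.00027°, Δλ = -0.00293°.
Converting to metres (1° lat = 111195 m, cos φ = 0.772886): observed ΔN = -30.0 m, observed ΔE = -251.8 m.
Subtracting the expected shift leaves a residual of -30.0 − (-71.3) = 41.3 m north and -251.8 − (-233.6) = -18.2 m east.
Residual distance = √(41.3² + (-18.2)²) = 45.1 m.

45 m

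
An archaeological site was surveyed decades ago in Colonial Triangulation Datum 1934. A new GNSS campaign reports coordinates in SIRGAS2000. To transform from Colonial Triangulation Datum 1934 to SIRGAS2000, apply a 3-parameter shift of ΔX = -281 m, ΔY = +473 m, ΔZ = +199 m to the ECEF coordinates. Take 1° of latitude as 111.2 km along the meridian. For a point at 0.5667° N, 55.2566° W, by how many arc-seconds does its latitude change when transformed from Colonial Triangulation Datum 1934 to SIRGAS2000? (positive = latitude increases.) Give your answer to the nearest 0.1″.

sin φ = 0.009891, cos φ = 0.999951, sin λ = -0.821713, cos λ = 0.569902.
North component: ΔN = −sin φ cos λ·ΔX − sin φ sin λ·ΔY + cos φ·ΔZ = −(0.009891)(0.569902)(-281) − (0.009891)(-0.821713)(473) + (0.999951)(199) = 204.42 m.
1° of latitude spans 111200 m, so Δφ = 204.42 / 111200 × 3600 = 6.618″.

Δφ = 6.6″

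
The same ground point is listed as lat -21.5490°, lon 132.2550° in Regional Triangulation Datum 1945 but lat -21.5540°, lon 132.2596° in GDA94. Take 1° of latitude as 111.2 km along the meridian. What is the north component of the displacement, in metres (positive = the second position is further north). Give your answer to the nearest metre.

ΔN = -556 m

Δφ = -21.5540° − -21.5490° = -0.0050°; Δλ = 132.2596° − 132.2550° = +0.0046°.
ΔN = Δφ × 111200 = -556.0 m; ΔE = Δλ × 111200 × cos(-21.5490°) = +0.0046 × 111200 × 0.930104 = 475.8 m.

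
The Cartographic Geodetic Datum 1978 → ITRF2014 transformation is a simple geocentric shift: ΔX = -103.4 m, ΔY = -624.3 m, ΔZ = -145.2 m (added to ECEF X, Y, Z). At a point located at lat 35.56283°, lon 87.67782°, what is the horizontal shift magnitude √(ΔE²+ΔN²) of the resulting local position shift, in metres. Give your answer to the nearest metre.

259 m

The local east axis at (φ, λ) is (−sin λ, cos λ, 0), so ΔE = −sin(87.67782°)·(-103.4) + cos(87.67782°)·(-624.3) = 78.02 m.
The local north axis is (−sin φ cos λ, −sin φ sin λ, cos φ), giving ΔN = 2.437 + 362.792 − 118.117 = 247.11 m.
Horizontal magnitude = √(ΔE² + ΔN²) = √(78.02² + 247.11²) = 259.14 m.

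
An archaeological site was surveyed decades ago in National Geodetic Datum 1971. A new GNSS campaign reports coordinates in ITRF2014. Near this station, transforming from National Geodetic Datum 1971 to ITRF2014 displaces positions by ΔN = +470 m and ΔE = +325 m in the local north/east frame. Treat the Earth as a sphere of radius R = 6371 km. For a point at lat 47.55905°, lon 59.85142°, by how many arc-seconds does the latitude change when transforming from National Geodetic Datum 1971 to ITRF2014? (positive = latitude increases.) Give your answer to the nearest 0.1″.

Δφ = 15.2″

On a sphere of radius R, 1 rad of latitude = R, so Δφ = ΔN / R = 470.0 / 6371000 = 7.3772e-05 rad = 15.217″.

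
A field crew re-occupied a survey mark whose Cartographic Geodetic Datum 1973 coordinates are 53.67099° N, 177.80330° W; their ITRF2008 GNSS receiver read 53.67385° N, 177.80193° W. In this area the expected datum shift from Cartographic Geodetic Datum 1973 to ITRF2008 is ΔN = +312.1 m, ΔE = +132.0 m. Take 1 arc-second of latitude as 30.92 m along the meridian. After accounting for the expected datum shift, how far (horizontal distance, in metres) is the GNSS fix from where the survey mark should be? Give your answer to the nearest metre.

Observed coordinate differences: Δφ = +0.00286°, Δλ = +0.00137°.
Converting to metres (1° lat = 111312 m, cos φ = 0.592421): observed ΔN = 318.4 m, observed ΔE = 90.3 m.
Subtracting the expected shift leaves a residual of 318.4 − (312.1) = 6.3 m north and 90.3 − (132.0) = -41.7 m east.
Residual distance = √(6.3² + (-41.7)²) = 42.1 m.

42 m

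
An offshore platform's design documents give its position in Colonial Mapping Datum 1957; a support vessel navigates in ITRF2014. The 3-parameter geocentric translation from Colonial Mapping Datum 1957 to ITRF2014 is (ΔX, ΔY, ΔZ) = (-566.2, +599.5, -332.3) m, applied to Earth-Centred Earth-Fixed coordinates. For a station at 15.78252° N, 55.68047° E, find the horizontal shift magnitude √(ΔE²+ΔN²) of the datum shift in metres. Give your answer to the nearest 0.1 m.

The local east axis at (φ, λ) is (−sin λ, cos λ, 0), so ΔE = −sin(55.68047°)·(-566.2) + cos(55.68047°)·599.5 = 805.63 m.
The local north axis is (−sin φ cos λ, −sin φ sin λ, cos φ), giving ΔN = 86.826 − 134.669 − 319.773 = -367.62 m.
Horizontal magnitude = √(ΔE² + ΔN²) = √(805.63² + (-367.62)²) = 885.54 m.

885.5 m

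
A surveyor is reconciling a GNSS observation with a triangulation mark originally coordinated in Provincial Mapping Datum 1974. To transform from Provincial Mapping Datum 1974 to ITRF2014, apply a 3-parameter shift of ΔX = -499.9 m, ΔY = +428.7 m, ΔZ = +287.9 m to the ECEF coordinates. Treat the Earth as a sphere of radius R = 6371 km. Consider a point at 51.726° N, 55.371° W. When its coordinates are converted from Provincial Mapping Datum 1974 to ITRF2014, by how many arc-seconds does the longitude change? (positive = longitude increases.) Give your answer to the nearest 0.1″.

Δλ = -8.8″

sin φ = 0.785058, cos φ = 0.619423, sin λ = -0.822849, cos λ = 0.568260.
East component: ΔE = −sin λ·ΔX + cos λ·ΔY = −(-0.822849)(-499.9) + (0.568260)(428.7) = -167.73 m.
1° of latitude spans πR/180 = 111195 m; at latitude φ, 1° of longitude spans that × cos φ = 68876.7 m, so Δλ = -167.73 / 68876.7 × 3600 = -8.767″.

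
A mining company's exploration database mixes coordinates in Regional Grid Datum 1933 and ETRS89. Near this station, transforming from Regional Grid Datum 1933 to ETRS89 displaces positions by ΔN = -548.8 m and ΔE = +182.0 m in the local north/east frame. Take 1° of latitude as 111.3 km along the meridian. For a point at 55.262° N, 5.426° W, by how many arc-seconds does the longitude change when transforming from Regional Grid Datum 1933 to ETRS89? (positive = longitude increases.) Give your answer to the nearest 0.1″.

At latitude 55.262°, cos φ = 0.569825.
1° of longitude at this latitude = 111.3 × cos φ = 63.42 km, so Δλ = 182.0 / 63421.5 = 0.0028697° = 10.331″.

Δλ = 10.3″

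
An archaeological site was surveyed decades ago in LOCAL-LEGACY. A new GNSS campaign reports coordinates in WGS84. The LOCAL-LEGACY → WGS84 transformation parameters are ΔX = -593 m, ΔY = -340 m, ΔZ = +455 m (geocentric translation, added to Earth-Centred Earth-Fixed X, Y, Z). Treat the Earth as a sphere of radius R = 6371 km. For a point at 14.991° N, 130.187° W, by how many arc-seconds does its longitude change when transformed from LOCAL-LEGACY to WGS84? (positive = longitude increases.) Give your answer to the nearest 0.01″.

Δλ = -7.83″

sin φ = 0.258667, cos φ = 0.965966, sin λ = -0.763942, cos λ = -0.645284.
East component: ΔE = −sin λ·ΔX + cos λ·ΔY = −(-0.763942)(-593) + (-0.645284)(-340) = -233.62 m.
1° of latitude spans πR/180 = 111195 m; at latitude φ, 1° of longitude spans that × cos φ = 107410.6 m, so Δλ = -233.62 / 107410.6 × 3600 = -7.830″.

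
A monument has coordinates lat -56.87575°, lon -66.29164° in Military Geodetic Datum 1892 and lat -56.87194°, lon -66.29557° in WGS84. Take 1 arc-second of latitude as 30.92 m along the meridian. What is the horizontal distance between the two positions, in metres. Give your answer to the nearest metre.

Δφ = -56.87194° − -56.87575° = +0.00381°; Δλ = -66.29557° − -66.29164° = -0.00393°.
1° of latitude = 3600 × 30.92 = 111312 m.
ΔN = Δφ × 111312 = 424.1 m; ΔE = Δλ × 111312 × cos(-56.87575°) = -0.00393 × 111312 × 0.546456 = -239.1 m.
Distance = √(ΔE² + ΔN²) = √((-239.1)² + 424.1²) = 486.8 m.

487 m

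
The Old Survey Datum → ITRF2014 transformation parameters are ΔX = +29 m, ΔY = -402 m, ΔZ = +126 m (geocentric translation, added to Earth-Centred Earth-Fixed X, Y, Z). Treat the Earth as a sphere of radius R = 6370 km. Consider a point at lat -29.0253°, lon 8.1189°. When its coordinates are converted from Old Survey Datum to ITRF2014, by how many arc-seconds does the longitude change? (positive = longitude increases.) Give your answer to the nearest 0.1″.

Δλ = -14.9″

sin φ = -0.485196, cos φ = 0.874406, sin λ = 0.141228, cos λ = 0.989977.
East component: ΔE = −sin λ·ΔX + cos λ·ΔY = −(0.141228)(29) + (0.989977)(-402) = -402.07 m.
1° of latitude spans πR/180 = 111177 m; at latitude φ, 1° of longitude spans that × cos φ = 97214.2 m, so Δλ = -402.07 / 97214.2 × 3600 = -14.889″.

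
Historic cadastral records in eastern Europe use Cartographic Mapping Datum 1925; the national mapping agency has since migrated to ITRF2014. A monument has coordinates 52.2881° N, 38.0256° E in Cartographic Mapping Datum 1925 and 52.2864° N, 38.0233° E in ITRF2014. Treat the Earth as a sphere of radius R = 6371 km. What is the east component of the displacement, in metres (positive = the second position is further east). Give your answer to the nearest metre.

Δφ = 52.2864° − 52.2881° = -0.0017°; Δλ = 38.0233° − 38.0256° = -0.0023°.
1° along a meridian = πR/180 = 111195 m.
ΔN = Δφ × 111195 = -189.0 m; ΔE = Δλ × 111195 × cos(52.2881°) = -0.0023 × 111195 × 0.611691 = -156.4 m.

ΔE = -156 m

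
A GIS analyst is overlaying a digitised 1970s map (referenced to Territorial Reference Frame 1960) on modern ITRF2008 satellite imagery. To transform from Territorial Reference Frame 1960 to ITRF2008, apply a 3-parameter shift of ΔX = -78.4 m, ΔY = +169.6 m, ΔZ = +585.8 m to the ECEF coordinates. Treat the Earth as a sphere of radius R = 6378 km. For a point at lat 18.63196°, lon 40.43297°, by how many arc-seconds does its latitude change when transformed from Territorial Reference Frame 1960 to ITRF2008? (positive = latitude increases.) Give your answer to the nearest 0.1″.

sin φ = 0.319488, cos φ = 0.947590, sin λ = 0.648558, cos λ = 0.761165.
North component: ΔN = −sin φ cos λ·ΔX − sin φ sin λ·ΔY + cos φ·ΔZ = −(0.319488)(0.761165)(-78.4) − (0.319488)(0.648558)(169.6) + (0.947590)(585.8) = 539.02 m.
1° of latitude spans πR/180 = 111317 m, so Δφ = 539.02 / 111317 × 3600 = 17.432″.

Δφ = 17.4″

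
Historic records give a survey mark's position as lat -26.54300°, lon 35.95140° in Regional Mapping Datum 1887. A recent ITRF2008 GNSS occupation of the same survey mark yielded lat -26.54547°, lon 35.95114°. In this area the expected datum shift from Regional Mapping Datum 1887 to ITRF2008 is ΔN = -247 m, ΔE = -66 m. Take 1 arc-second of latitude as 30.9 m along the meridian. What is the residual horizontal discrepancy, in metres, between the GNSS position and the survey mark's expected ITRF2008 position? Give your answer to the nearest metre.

Observed coordinate differences: Δφ = -0.00247°, Δλ = -0.00026°.
Converting to metres (1° lat = 111240 m, cos φ = 0.894599): observed ΔN = -274.8 m, observed ΔE = -25.9 m.
Subtracting the expected shift leaves a residual of -274.8 − (-247) = -27.8 m north and -25.9 − (-66) = 40.1 m east.
Residual distance = √((-27.8)² + 40.1²) = 48.8 m.

49 m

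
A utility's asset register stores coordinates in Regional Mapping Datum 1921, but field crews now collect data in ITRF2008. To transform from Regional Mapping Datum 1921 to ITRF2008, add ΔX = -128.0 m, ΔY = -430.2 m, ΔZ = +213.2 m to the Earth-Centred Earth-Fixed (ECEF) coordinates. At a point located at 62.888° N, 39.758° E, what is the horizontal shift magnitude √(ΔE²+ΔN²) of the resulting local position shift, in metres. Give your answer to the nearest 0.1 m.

496.5 m

The local east axis at (φ, λ) is (−sin λ, cos λ, 0), so ΔE = −sin(39.758°)·(-128.0) + cos(39.758°)·(-430.2) = -248.86 m.
The local north axis is (−sin φ cos λ, −sin φ sin λ, cos φ), giving ΔN = 87.588 + 244.901 + 97.162 = 429.65 m.
Horizontal magnitude = √(ΔE² + ΔN²) = √((-248.86)² + 429.65²) = 496.52 m.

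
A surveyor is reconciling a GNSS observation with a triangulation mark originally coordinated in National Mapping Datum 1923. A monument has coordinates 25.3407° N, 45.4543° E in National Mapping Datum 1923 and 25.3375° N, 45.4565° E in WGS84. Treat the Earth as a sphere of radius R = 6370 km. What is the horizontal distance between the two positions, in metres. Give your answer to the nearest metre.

419 m

Δφ = 25.3375° − 25.3407° = -0.0032°; Δλ = 45.4565° − 45.4543° = +0.0022°.
1° along a meridian = πR/180 = 111177 m.
ΔN = Δφ × 111177 = -355.8 m; ΔE = Δλ × 111177 × cos(25.3407°) = +0.0022 × 111177 × 0.903779 = 221.1 m.
Distance = √(ΔE² + ΔN²) = √(221.1² + (-355.8)²) = 418.9 m.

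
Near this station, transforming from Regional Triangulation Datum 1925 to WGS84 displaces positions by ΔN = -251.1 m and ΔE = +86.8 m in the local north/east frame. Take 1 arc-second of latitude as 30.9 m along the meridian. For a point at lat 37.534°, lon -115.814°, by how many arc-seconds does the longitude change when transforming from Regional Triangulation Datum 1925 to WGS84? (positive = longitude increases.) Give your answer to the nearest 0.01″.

Δλ = 3.54″

At latitude 37.534°, cos φ = 0.792992.
1″ of longitude at this latitude = 30.90 × cos φ = 24.5035 m, so Δλ = 86.8 / 24.5035 = 3.542″.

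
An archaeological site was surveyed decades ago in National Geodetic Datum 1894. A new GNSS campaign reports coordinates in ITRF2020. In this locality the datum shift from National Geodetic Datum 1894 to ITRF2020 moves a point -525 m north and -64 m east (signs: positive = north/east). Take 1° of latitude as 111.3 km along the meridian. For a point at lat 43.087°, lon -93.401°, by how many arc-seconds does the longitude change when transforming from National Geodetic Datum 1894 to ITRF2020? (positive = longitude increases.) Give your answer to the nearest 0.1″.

Δλ = -2.8″

At latitude 43.087°, cos φ = 0.730317.
1° of longitude at this latitude = 111.3 × cos φ = 81.28 km, so Δλ = -64.0 / 81284.3 = -0.0007874° = -2.834″.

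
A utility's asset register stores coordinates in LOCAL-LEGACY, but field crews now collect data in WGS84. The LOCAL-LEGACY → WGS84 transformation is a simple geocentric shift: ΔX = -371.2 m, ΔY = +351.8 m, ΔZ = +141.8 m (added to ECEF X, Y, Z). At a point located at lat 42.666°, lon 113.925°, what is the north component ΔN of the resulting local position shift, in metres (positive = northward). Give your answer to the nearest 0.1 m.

ΔN = -215.7 m

At φ = 42.666°, λ = 113.925°: sin φ = 0.677723, cos φ = 0.735317, sin λ = 0.914077, cos λ = -0.405540.
ΔN = −sin φ cos λ·ΔX − sin φ sin λ·ΔY + cos φ·ΔZ = −(0.677723)(-0.405540)(-371.2) − (0.677723)(0.914077)(351.8) + (0.735317)(141.8) = -215.69 m.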